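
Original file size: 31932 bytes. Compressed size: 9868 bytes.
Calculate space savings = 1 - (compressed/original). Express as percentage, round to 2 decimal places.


ratio = compressed/original = 9868/31932 = 0.309032
savings = 1 - ratio = 1 - 0.309032 = 0.690968
as a percentage: 0.690968 * 100 = 69.1%

Space savings = 1 - 9868/31932 = 69.1%


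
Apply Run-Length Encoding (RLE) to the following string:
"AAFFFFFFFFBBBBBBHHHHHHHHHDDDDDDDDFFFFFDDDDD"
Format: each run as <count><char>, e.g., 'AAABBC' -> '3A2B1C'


Scanning runs left to right:
  i=0: run of 'A' x 2 -> '2A'
  i=2: run of 'F' x 8 -> '8F'
  i=10: run of 'B' x 6 -> '6B'
  i=16: run of 'H' x 9 -> '9H'
  i=25: run of 'D' x 8 -> '8D'
  i=33: run of 'F' x 5 -> '5F'
  i=38: run of 'D' x 5 -> '5D'

RLE = 2A8F6B9H8D5F5D


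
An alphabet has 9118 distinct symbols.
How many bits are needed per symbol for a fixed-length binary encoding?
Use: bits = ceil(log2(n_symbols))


log2(9118) = 13.1545
Bracket: 2^13 = 8192 < 9118 <= 2^14 = 16384
So ceil(log2(9118)) = 14

bits = ceil(log2(9118)) = ceil(13.1545) = 14 bits


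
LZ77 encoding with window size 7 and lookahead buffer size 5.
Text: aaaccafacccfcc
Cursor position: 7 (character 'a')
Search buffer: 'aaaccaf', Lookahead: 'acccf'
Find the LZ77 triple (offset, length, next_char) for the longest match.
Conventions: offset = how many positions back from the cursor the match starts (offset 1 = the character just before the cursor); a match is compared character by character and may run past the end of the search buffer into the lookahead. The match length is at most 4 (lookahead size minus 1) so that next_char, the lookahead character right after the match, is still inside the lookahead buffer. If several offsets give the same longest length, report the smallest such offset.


Try each offset into the search buffer:
  offset=1 (pos 6, char 'f'): match length 0
  offset=2 (pos 5, char 'a'): match length 1
  offset=3 (pos 4, char 'c'): match length 0
  offset=4 (pos 3, char 'c'): match length 0
  offset=5 (pos 2, char 'a'): match length 3
  offset=6 (pos 1, char 'a'): match length 1
  offset=7 (pos 0, char 'a'): match length 1
Longest match has length 3 at offset 5.
next_char = character at position 7 + 3 = 10 -> 'c'

Best match: offset=5, length=3 (matching 'acc' starting at position 2)
LZ77 triple: (5, 3, 'c')


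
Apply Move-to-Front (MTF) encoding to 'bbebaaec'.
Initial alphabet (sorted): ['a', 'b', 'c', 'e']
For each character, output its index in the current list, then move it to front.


MTF encoding:
'b': index 1 in ['a', 'b', 'c', 'e'] -> ['b', 'a', 'c', 'e']
'b': index 0 in ['b', 'a', 'c', 'e'] -> ['b', 'a', 'c', 'e']
'e': index 3 in ['b', 'a', 'c', 'e'] -> ['e', 'b', 'a', 'c']
'b': index 1 in ['e', 'b', 'a', 'c'] -> ['b', 'e', 'a', 'c']
'a': index 2 in ['b', 'e', 'a', 'c'] -> ['a', 'b', 'e', 'c']
'a': index 0 in ['a', 'b', 'e', 'c'] -> ['a', 'b', 'e', 'c']
'e': index 2 in ['a', 'b', 'e', 'c'] -> ['e', 'a', 'b', 'c']
'c': index 3 in ['e', 'a', 'b', 'c'] -> ['c', 'e', 'a', 'b']


Output: [1, 0, 3, 1, 2, 0, 2, 3]


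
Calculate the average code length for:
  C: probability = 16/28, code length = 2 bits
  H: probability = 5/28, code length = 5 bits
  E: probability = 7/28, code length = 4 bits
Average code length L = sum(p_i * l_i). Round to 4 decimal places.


Weighted contributions p_i * l_i:
  C: (16/28) * 2 = 32/28
  H: (5/28) * 5 = 25/28
  E: (7/28) * 4 = 28/28
Sum = (32 + 25 + 28)/28 = 85/28

L = 85/28 = 3.0357 bits/symbol


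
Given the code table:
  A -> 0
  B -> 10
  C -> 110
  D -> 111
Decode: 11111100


Decoding:
111 -> D
111 -> D
0 -> A
0 -> A


Result: DDAA


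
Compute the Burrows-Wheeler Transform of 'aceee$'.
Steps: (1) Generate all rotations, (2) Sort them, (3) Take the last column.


Rotations (sorted):
  0: $aceee -> last char: e
  1: aceee$ -> last char: $
  2: ceee$a -> last char: a
  3: e$acee -> last char: e
  4: ee$ace -> last char: e
  5: eee$ac -> last char: c


BWT = e$aeec


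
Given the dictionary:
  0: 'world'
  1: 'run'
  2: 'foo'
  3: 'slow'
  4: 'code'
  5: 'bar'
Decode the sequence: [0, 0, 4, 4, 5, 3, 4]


Look up each index in the dictionary:
  0 -> 'world'
  0 -> 'world'
  4 -> 'code'
  4 -> 'code'
  5 -> 'bar'
  3 -> 'slow'
  4 -> 'code'

Decoded: "world world code code bar slow code"


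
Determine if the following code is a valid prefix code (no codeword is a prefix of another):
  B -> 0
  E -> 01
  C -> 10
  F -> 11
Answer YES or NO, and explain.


Checking each pair (does one codeword prefix another?):
  B='0' vs E='01': prefix -- VIOLATION

NO -- this is NOT a valid prefix code. B (0) is a prefix of E (01).


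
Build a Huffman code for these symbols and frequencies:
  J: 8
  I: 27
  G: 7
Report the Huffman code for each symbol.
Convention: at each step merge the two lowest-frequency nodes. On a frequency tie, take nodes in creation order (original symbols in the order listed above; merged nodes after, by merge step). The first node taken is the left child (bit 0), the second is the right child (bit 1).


Huffman tree construction:
Step 1: Merge G(7) + J(8) = 15
Step 2: Merge (G+J)(15) + I(27) = 42
Read each symbol's code off the tree from the root (left child = 0, right child = 1).

Codes:
  J: 01 (length 2)
  I: 1 (length 1)
  G: 00 (length 2)
Average code length: 57/42 = 1.3571 bits/symbol


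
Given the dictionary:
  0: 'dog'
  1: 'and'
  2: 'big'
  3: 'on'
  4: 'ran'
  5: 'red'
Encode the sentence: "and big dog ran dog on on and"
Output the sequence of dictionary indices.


Look up each word in the dictionary:
  'and' -> 1
  'big' -> 2
  'dog' -> 0
  'ran' -> 4
  'dog' -> 0
  'on' -> 3
  'on' -> 3
  'and' -> 1

Encoded: [1, 2, 0, 4, 0, 3, 3, 1]


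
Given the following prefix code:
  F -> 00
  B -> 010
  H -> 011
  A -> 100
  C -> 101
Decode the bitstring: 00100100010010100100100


Decoding step by step:
Bits 00 -> F
Bits 100 -> A
Bits 100 -> A
Bits 010 -> B
Bits 010 -> B
Bits 100 -> A
Bits 100 -> A
Bits 100 -> A


Decoded message: FAABBAAA


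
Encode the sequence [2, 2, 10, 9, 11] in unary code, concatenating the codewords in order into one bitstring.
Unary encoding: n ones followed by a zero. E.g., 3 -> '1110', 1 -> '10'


Encode each number as n ones followed by a terminating 0:
  2 -> 110 (3 bits)
  2 -> 110 (3 bits)
  10 -> 11111111110 (11 bits)
  9 -> 1111111110 (10 bits)
  11 -> 111111111110 (12 bits)
Total length = 3 + 3 + 11 + 10 + 12 = 39 bits.

Unary([2, 2, 10, 9, 11]) = 110110111111111101111111110111111111110 (39 bits)


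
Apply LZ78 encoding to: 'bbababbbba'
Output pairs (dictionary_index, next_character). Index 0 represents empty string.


LZ78 encoding steps:
Dictionary: {0: ''}
Step 1: w='' (idx 0), next='b' -> output (0, 'b'), add 'b' as idx 1
Step 2: w='b' (idx 1), next='a' -> output (1, 'a'), add 'ba' as idx 2
Step 3: w='ba' (idx 2), next='b' -> output (2, 'b'), add 'bab' as idx 3
Step 4: w='b' (idx 1), next='b' -> output (1, 'b'), add 'bb' as idx 4
Step 5: w='ba' (idx 2), end of input -> output (2, '')


Encoded: [(0, 'b'), (1, 'a'), (2, 'b'), (1, 'b'), (2, '')]


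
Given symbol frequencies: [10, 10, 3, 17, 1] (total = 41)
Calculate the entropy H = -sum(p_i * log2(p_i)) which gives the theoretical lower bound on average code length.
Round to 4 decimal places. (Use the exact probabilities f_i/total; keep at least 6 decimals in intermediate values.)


Per-symbol terms -p_i * log2(p_i) with p_i = f_i/41:
  p = 10/41 = 0.243902: log2(p) = -2.035624, -p*log2(p) = 0.496494
  p = 10/41 = 0.243902: log2(p) = -2.035624, -p*log2(p) = 0.496494
  p = 3/41 = 0.073171: log2(p) = -3.772590, -p*log2(p) = 0.276043
  p = 17/41 = 0.414634: log2(p) = -1.270089, -p*log2(p) = 0.526622
  p = 1/41 = 0.024390: log2(p) = -5.357552, -p*log2(p) = 0.130672
H = 0.496494 + 0.496494 + 0.276043 + 0.526622 + 0.130672 = 1.926325

H = 1.9263 bits/symbol


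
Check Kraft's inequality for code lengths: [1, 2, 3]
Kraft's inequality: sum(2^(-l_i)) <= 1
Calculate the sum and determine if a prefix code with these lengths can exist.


Sum = 2^(-1) + 2^(-2) + 2^(-3)
    = 0.5 + 0.25 + 0.125
    = 7/8 = 0.875
Since 0.875 <= 1, Kraft's inequality IS satisfied.
A prefix code with these lengths CAN exist.

Kraft sum = 0.875. Satisfied.


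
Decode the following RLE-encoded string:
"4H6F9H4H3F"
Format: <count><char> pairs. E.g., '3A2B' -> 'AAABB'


Expanding each <count><char> pair:
  4H -> 'HHHH'
  6F -> 'FFFFFF'
  9H -> 'HHHHHHHHH'
  4H -> 'HHHH'
  3F -> 'FFF'

Decoded = HHHHFFFFFFHHHHHHHHHHHHHFFF


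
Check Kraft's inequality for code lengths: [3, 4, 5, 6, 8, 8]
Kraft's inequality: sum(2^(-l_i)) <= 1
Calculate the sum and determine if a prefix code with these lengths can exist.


Sum = 2^(-3) + 2^(-4) + 2^(-5) + 2^(-6) + 2^(-8) + 2^(-8)
    = 0.125 + 0.0625 + 0.03125 + 0.015625 + 0.00390625 + 0.00390625
    = 62/256 = 0.2421875
Since 0.2421875 <= 1, Kraft's inequality IS satisfied.
A prefix code with these lengths CAN exist.

Kraft sum = 0.2421875. Satisfied.


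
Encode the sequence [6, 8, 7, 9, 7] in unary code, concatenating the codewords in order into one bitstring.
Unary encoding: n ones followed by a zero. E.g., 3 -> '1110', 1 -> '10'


Encode each number as n ones followed by a terminating 0:
  6 -> 1111110 (7 bits)
  8 -> 111111110 (9 bits)
  7 -> 11111110 (8 bits)
  9 -> 1111111110 (10 bits)
  7 -> 11111110 (8 bits)
Total length = 7 + 9 + 8 + 10 + 8 = 42 bits.

Unary([6, 8, 7, 9, 7]) = 111111011111111011111110111111111011111110 (42 bits)


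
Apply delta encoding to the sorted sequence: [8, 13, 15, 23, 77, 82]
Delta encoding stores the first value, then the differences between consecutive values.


First value: 8
Deltas:
  13 - 8 = 5
  15 - 13 = 2
  23 - 15 = 8
  77 - 23 = 54
  82 - 77 = 5


Delta encoded: [8, 5, 2, 8, 54, 5]


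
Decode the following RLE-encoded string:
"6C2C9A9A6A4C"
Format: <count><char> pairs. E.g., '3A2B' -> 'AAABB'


Expanding each <count><char> pair:
  6C -> 'CCCCCC'
  2C -> 'CC'
  9A -> 'AAAAAAAAA'
  9A -> 'AAAAAAAAA'
  6A -> 'AAAAAA'
  4C -> 'CCCC'

Decoded = CCCCCCCCAAAAAAAAAAAAAAAAAAAAAAAACCCC


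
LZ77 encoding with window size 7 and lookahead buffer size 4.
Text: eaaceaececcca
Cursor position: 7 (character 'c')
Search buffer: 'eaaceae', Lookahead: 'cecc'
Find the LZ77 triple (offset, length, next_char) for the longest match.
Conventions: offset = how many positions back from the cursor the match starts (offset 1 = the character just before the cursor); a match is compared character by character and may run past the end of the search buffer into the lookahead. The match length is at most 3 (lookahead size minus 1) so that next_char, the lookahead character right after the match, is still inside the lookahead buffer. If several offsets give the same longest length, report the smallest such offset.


Try each offset into the search buffer:
  offset=1 (pos 6, char 'e'): match length 0
  offset=2 (pos 5, char 'a'): match length 0
  offset=3 (pos 4, char 'e'): match length 0
  offset=4 (pos 3, char 'c'): match length 2
  offset=5 (pos 2, char 'a'): match length 0
  offset=6 (pos 1, char 'a'): match length 0
  offset=7 (pos 0, char 'e'): match length 0
Longest match has length 2 at offset 4.
next_char = character at position 7 + 2 = 9 -> 'c'

Best match: offset=4, length=2 (matching 'ce' starting at position 3)
LZ77 triple: (4, 2, 'c')


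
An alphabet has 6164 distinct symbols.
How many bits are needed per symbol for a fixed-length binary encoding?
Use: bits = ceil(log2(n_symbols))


log2(6164) = 12.5897
Bracket: 2^12 = 4096 < 6164 <= 2^13 = 8192
So ceil(log2(6164)) = 13

bits = ceil(log2(6164)) = ceil(12.5897) = 13 bits


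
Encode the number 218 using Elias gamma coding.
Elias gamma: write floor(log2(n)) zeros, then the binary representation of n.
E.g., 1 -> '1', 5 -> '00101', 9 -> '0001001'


num_bits = floor(log2(218)) + 1 = 8
leading_zeros = num_bits - 1 = 7
binary(218) = 11011010

Elias gamma(218) = '0000000' + '11011010' = 000000011011010 (15 bits)


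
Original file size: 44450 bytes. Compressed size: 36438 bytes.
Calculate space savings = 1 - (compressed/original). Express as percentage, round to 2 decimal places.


ratio = compressed/original = 36438/44450 = 0.819753
savings = 1 - ratio = 1 - 0.819753 = 0.180247
as a percentage: 0.180247 * 100 = 18.02%

Space savings = 1 - 36438/44450 = 18.02%


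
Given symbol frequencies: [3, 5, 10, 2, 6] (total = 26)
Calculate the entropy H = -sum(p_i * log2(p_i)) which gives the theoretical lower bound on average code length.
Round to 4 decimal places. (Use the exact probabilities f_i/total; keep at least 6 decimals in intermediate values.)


Per-symbol terms -p_i * log2(p_i) with p_i = f_i/26:
  p = 3/26 = 0.115385: log2(p) = -3.115477, -p*log2(p) = 0.359478
  p = 5/26 = 0.192308: log2(p) = -2.378512, -p*log2(p) = 0.457406
  p = 10/26 = 0.384615: log2(p) = -1.378512, -p*log2(p) = 0.530197
  p = 2/26 = 0.076923: log2(p) = -3.700440, -p*log2(p) = 0.284649
  p = 6/26 = 0.230769: log2(p) = -2.115477, -p*log2(p) = 0.488187
H = 0.359478 + 0.457406 + 0.530197 + 0.284649 + 0.488187 = 2.119917

H = 2.1199 bits/symbol


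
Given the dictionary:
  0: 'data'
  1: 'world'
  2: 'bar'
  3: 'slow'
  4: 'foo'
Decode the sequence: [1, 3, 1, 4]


Look up each index in the dictionary:
  1 -> 'world'
  3 -> 'slow'
  1 -> 'world'
  4 -> 'foo'

Decoded: "world slow world foo"


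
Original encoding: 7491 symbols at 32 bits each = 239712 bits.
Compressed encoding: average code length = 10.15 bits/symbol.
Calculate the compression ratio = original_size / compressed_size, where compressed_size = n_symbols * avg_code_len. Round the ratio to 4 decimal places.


original_size = n_symbols * orig_bits = 7491 * 32 = 239712 bits
compressed_size = n_symbols * avg_code_len = 7491 * 10.15 = 76033.65 bits
ratio = original_size / compressed_size = 239712 / 76033.65 = 3.1527

Compression ratio = 3.1527


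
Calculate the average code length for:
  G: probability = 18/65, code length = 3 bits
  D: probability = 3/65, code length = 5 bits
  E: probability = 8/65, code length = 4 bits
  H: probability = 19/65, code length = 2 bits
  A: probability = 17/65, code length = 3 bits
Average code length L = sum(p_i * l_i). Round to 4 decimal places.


Weighted contributions p_i * l_i:
  G: (18/65) * 3 = 54/65
  D: (3/65) * 5 = 15/65
  E: (8/65) * 4 = 32/65
  H: (19/65) * 2 = 38/65
  A: (17/65) * 3 = 51/65
Sum = (54 + 15 + 32 + 38 + 51)/65 = 190/65

L = 190/65 = 2.9231 bits/symbol


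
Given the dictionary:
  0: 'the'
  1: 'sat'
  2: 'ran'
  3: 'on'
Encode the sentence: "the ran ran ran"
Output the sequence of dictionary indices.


Look up each word in the dictionary:
  'the' -> 0
  'ran' -> 2
  'ran' -> 2
  'ran' -> 2

Encoded: [0, 2, 2, 2]


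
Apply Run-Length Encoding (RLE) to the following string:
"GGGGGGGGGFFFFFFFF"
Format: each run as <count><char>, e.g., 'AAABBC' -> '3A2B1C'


Scanning runs left to right:
  i=0: run of 'G' x 9 -> '9G'
  i=9: run of 'F' x 8 -> '8F'

RLE = 9G8F


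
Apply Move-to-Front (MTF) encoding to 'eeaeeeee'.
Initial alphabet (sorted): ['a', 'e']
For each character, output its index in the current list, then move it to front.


MTF encoding:
'e': index 1 in ['a', 'e'] -> ['e', 'a']
'e': index 0 in ['e', 'a'] -> ['e', 'a']
'a': index 1 in ['e', 'a'] -> ['a', 'e']
'e': index 1 in ['a', 'e'] -> ['e', 'a']
'e': index 0 in ['e', 'a'] -> ['e', 'a']
'e': index 0 in ['e', 'a'] -> ['e', 'a']
'e': index 0 in ['e', 'a'] -> ['e', 'a']
'e': index 0 in ['e', 'a'] -> ['e', 'a']


Output: [1, 0, 1, 1, 0, 0, 0, 0]


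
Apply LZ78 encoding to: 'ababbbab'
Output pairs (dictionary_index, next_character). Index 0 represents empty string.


LZ78 encoding steps:
Dictionary: {0: ''}
Step 1: w='' (idx 0), next='a' -> output (0, 'a'), add 'a' as idx 1
Step 2: w='' (idx 0), next='b' -> output (0, 'b'), add 'b' as idx 2
Step 3: w='a' (idx 1), next='b' -> output (1, 'b'), add 'ab' as idx 3
Step 4: w='b' (idx 2), next='b' -> output (2, 'b'), add 'bb' as idx 4
Step 5: w='ab' (idx 3), end of input -> output (3, '')


Encoded: [(0, 'a'), (0, 'b'), (1, 'b'), (2, 'b'), (3, '')]


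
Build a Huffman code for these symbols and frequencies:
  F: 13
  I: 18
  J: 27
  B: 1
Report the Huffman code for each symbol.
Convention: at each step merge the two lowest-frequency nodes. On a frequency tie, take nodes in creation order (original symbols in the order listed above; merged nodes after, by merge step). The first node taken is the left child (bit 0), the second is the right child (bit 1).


Huffman tree construction:
Step 1: Merge B(1) + F(13) = 14
Step 2: Merge (B+F)(14) + I(18) = 32
Step 3: Merge J(27) + ((B+F)+I)(32) = 59
Read each symbol's code off the tree from the root (left child = 0, right child = 1).

Codes:
  F: 101 (length 3)
  I: 11 (length 2)
  J: 0 (length 1)
  B: 100 (length 3)
Average code length: 105/59 = 1.7797 bits/symbol


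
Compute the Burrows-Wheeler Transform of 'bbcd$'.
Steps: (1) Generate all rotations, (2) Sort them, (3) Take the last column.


Rotations (sorted):
  0: $bbcd -> last char: d
  1: bbcd$ -> last char: $
  2: bcd$b -> last char: b
  3: cd$bb -> last char: b
  4: d$bbc -> last char: c


BWT = d$bbc


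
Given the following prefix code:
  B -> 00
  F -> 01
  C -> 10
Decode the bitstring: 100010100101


Decoding step by step:
Bits 10 -> C
Bits 00 -> B
Bits 10 -> C
Bits 10 -> C
Bits 01 -> F
Bits 01 -> F


Decoded message: CBCCFF


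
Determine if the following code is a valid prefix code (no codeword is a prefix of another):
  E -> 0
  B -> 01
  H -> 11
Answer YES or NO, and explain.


Checking each pair (does one codeword prefix another?):
  E='0' vs B='01': prefix -- VIOLATION

NO -- this is NOT a valid prefix code. E (0) is a prefix of B (01).


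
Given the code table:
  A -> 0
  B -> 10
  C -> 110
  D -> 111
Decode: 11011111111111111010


Decoding:
110 -> C
111 -> D
111 -> D
111 -> D
111 -> D
110 -> C
10 -> B


Result: CDDDDCB


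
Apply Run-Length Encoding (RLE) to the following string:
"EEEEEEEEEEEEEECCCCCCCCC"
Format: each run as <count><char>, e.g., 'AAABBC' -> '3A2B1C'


Scanning runs left to right:
  i=0: run of 'E' x 14 -> '14E'
  i=14: run of 'C' x 9 -> '9C'

RLE = 14E9C


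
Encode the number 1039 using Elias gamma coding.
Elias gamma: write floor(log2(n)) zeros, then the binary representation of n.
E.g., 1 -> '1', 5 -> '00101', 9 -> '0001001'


num_bits = floor(log2(1039)) + 1 = 11
leading_zeros = num_bits - 1 = 10
binary(1039) = 10000001111

Elias gamma(1039) = '0000000000' + '10000001111' = 000000000010000001111 (21 bits)


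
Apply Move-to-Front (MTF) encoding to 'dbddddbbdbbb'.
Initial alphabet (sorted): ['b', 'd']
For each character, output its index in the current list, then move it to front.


MTF encoding:
'd': index 1 in ['b', 'd'] -> ['d', 'b']
'b': index 1 in ['d', 'b'] -> ['b', 'd']
'd': index 1 in ['b', 'd'] -> ['d', 'b']
'd': index 0 in ['d', 'b'] -> ['d', 'b']
'd': index 0 in ['d', 'b'] -> ['d', 'b']
'd': index 0 in ['d', 'b'] -> ['d', 'b']
'b': index 1 in ['d', 'b'] -> ['b', 'd']
'b': index 0 in ['b', 'd'] -> ['b', 'd']
'd': index 1 in ['b', 'd'] -> ['d', 'b']
'b': index 1 in ['d', 'b'] -> ['b', 'd']
'b': index 0 in ['b', 'd'] -> ['b', 'd']
'b': index 0 in ['b', 'd'] -> ['b', 'd']


Output: [1, 1, 1, 0, 0, 0, 1, 0, 1, 1, 0, 0]


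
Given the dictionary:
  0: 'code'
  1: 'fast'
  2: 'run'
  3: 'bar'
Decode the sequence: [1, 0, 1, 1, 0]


Look up each index in the dictionary:
  1 -> 'fast'
  0 -> 'code'
  1 -> 'fast'
  1 -> 'fast'
  0 -> 'code'

Decoded: "fast code fast fast code"


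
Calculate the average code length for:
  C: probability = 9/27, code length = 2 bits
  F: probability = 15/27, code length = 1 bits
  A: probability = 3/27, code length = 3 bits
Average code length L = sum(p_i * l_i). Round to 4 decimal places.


Weighted contributions p_i * l_i:
  C: (9/27) * 2 = 18/27
  F: (15/27) * 1 = 15/27
  A: (3/27) * 3 = 9/27
Sum = (18 + 15 + 9)/27 = 42/27

L = 42/27 = 1.5556 bits/symbol


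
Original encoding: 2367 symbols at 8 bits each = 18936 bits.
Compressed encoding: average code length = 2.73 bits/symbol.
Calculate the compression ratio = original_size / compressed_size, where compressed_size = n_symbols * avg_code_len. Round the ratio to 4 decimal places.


original_size = n_symbols * orig_bits = 2367 * 8 = 18936 bits
compressed_size = n_symbols * avg_code_len = 2367 * 2.73 = 6461.91 bits
ratio = original_size / compressed_size = 18936 / 6461.91 = 2.9304

Compression ratio = 2.9304


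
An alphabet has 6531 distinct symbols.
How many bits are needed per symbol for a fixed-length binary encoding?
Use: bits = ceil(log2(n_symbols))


log2(6531) = 12.6731
Bracket: 2^12 = 4096 < 6531 <= 2^13 = 8192
So ceil(log2(6531)) = 13

bits = ceil(log2(6531)) = ceil(12.6731) = 13 bits


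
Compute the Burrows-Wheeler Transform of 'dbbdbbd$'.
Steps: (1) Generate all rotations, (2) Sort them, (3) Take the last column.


Rotations (sorted):
  0: $dbbdbbd -> last char: d
  1: bbd$dbbd -> last char: d
  2: bbdbbd$d -> last char: d
  3: bd$dbbdb -> last char: b
  4: bdbbd$db -> last char: b
  5: d$dbbdbb -> last char: b
  6: dbbd$dbb -> last char: b
  7: dbbdbbd$ -> last char: $


BWT = dddbbbb$


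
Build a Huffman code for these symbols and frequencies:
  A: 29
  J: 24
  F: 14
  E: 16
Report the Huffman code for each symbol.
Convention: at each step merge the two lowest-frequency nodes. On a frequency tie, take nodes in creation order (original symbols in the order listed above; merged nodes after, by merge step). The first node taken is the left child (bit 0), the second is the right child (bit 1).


Huffman tree construction:
Step 1: Merge F(14) + E(16) = 30
Step 2: Merge J(24) + A(29) = 53
Step 3: Merge (F+E)(30) + (J+A)(53) = 83
Read each symbol's code off the tree from the root (left child = 0, right child = 1).

Codes:
  A: 11 (length 2)
  J: 10 (length 2)
  F: 00 (length 2)
  E: 01 (length 2)
Average code length: 166/83 = 2.0000 bits/symbol


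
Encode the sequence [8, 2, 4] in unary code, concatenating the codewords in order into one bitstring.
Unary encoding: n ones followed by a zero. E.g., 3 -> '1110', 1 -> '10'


Encode each number as n ones followed by a terminating 0:
  8 -> 111111110 (9 bits)
  2 -> 110 (3 bits)
  4 -> 11110 (5 bits)
Total length = 9 + 3 + 5 = 17 bits.

Unary([8, 2, 4]) = 11111111011011110 (17 bits)


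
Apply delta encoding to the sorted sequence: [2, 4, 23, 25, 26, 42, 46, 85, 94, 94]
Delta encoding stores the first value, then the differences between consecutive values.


First value: 2
Deltas:
  4 - 2 = 2
  23 - 4 = 19
  25 - 23 = 2
  26 - 25 = 1
  42 - 26 = 16
  46 - 42 = 4
  85 - 46 = 39
  94 - 85 = 9
  94 - 94 = 0


Delta encoded: [2, 2, 19, 2, 1, 16, 4, 39, 9, 0]


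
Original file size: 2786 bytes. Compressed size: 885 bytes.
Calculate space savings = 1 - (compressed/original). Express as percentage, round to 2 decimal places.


ratio = compressed/original = 885/2786 = 0.31766
savings = 1 - ratio = 1 - 0.31766 = 0.68234
as a percentage: 0.68234 * 100 = 68.23%

Space savings = 1 - 885/2786 = 68.23%


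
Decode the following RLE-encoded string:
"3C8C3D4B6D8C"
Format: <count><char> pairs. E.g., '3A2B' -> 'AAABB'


Expanding each <count><char> pair:
  3C -> 'CCC'
  8C -> 'CCCCCCCC'
  3D -> 'DDD'
  4B -> 'BBBB'
  6D -> 'DDDDDD'
  8C -> 'CCCCCCCC'

Decoded = CCCCCCCCCCCDDDBBBBDDDDDDCCCCCCCC


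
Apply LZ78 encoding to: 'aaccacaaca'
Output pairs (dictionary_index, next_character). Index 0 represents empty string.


LZ78 encoding steps:
Dictionary: {0: ''}
Step 1: w='' (idx 0), next='a' -> output (0, 'a'), add 'a' as idx 1
Step 2: w='a' (idx 1), next='c' -> output (1, 'c'), add 'ac' as idx 2
Step 3: w='' (idx 0), next='c' -> output (0, 'c'), add 'c' as idx 3
Step 4: w='ac' (idx 2), next='a' -> output (2, 'a'), add 'aca' as idx 4
Step 5: w='aca' (idx 4), end of input -> output (4, '')


Encoded: [(0, 'a'), (1, 'c'), (0, 'c'), (2, 'a'), (4, '')]


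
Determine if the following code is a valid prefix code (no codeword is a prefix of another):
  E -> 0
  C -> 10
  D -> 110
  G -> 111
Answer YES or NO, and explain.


Checking each pair (does one codeword prefix another?):
  E='0' vs C='10': no prefix
  E='0' vs D='110': no prefix
  E='0' vs G='111': no prefix
  C='10' vs E='0': no prefix
  C='10' vs D='110': no prefix
  C='10' vs G='111': no prefix
  D='110' vs E='0': no prefix
  D='110' vs C='10': no prefix
  D='110' vs G='111': no prefix
  G='111' vs E='0': no prefix
  G='111' vs C='10': no prefix
  G='111' vs D='110': no prefix
No violation found over all pairs.

YES -- this is a valid prefix code. No codeword is a prefix of any other codeword.


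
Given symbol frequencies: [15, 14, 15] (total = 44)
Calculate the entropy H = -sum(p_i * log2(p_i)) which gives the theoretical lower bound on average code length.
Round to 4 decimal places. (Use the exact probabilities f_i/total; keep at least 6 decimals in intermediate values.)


Per-symbol terms -p_i * log2(p_i) with p_i = f_i/44:
  p = 15/44 = 0.340909: log2(p) = -1.552541, -p*log2(p) = 0.529275
  p = 14/44 = 0.318182: log2(p) = -1.652077, -p*log2(p) = 0.525661
  p = 15/44 = 0.340909: log2(p) = -1.552541, -p*log2(p) = 0.529275
H = 0.529275 + 0.525661 + 0.529275 = 1.584211

H = 1.5842 bits/symbol


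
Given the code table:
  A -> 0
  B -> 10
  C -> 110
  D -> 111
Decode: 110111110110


Decoding:
110 -> C
111 -> D
110 -> C
110 -> C


Result: CDCC


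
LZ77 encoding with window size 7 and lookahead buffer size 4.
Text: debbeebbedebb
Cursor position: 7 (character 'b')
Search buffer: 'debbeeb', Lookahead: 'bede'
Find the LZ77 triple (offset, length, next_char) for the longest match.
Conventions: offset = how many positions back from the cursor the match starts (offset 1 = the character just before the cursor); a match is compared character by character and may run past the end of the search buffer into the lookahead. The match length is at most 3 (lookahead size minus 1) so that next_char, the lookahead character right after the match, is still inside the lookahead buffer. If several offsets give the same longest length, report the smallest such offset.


Try each offset into the search buffer:
  offset=1 (pos 6, char 'b'): match length 1
  offset=2 (pos 5, char 'e'): match length 0
  offset=3 (pos 4, char 'e'): match length 0
  offset=4 (pos 3, char 'b'): match length 2
  offset=5 (pos 2, char 'b'): match length 1
  offset=6 (pos 1, char 'e'): match length 0
  offset=7 (pos 0, char 'd'): match length 0
Longest match has length 2 at offset 4.
next_char = character at position 7 + 2 = 9 -> 'd'

Best match: offset=4, length=2 (matching 'be' starting at position 3)
LZ77 triple: (4, 2, 'd')


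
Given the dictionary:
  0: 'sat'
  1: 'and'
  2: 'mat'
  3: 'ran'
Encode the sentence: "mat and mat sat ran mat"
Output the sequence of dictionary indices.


Look up each word in the dictionary:
  'mat' -> 2
  'and' -> 1
  'mat' -> 2
  'sat' -> 0
  'ran' -> 3
  'mat' -> 2

Encoded: [2, 1, 2, 0, 3, 2]


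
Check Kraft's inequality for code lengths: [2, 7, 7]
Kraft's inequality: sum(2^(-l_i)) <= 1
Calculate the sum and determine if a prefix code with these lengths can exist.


Sum = 2^(-2) + 2^(-7) + 2^(-7)
    = 0.25 + 0.0078125 + 0.0078125
    = 34/128 = 0.265625
Since 0.265625 <= 1, Kraft's inequality IS satisfied.
A prefix code with these lengths CAN exist.

Kraft sum = 0.265625. Satisfied.


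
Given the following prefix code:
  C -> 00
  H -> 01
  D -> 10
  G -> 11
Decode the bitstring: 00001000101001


Decoding step by step:
Bits 00 -> C
Bits 00 -> C
Bits 10 -> D
Bits 00 -> C
Bits 10 -> D
Bits 10 -> D
Bits 01 -> H


Decoded message: CCDCDDH


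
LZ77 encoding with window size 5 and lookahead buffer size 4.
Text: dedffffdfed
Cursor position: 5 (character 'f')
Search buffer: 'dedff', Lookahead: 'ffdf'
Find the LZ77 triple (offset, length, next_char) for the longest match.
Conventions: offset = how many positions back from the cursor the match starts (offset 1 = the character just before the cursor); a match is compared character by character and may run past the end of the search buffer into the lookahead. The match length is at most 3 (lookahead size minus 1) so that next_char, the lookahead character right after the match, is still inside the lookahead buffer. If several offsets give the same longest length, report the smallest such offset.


Try each offset into the search buffer:
  offset=1 (pos 4, char 'f'): match length 2
  offset=2 (pos 3, char 'f'): match length 2
  offset=3 (pos 2, char 'd'): match length 0
  offset=4 (pos 1, char 'e'): match length 0
  offset=5 (pos 0, char 'd'): match length 0
Longest match has length 2, found at offsets 1, 2; take the smallest, offset 1.
next_char = character at position 5 + 2 = 7 -> 'd'

Best match: offset=1, length=2 (matching 'ff' starting at position 4)
LZ77 triple: (1, 2, 'd')


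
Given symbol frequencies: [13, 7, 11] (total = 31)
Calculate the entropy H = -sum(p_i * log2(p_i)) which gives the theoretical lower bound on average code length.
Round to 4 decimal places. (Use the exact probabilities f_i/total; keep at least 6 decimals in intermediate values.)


Per-symbol terms -p_i * log2(p_i) with p_i = f_i/31:
  p = 13/31 = 0.419355: log2(p) = -1.253757, -p*log2(p) = 0.525769
  p = 7/31 = 0.225806: log2(p) = -2.146841, -p*log2(p) = 0.484771
  p = 11/31 = 0.354839: log2(p) = -1.494765, -p*log2(p) = 0.530400
H = 0.525769 + 0.484771 + 0.530400 = 1.540940

H = 1.5409 bits/symbol


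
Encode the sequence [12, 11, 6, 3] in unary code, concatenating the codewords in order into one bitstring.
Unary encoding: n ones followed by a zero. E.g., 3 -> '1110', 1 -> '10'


Encode each number as n ones followed by a terminating 0:
  12 -> 1111111111110 (13 bits)
  11 -> 111111111110 (12 bits)
  6 -> 1111110 (7 bits)
  3 -> 1110 (4 bits)
Total length = 13 + 12 + 7 + 4 = 36 bits.

Unary([12, 11, 6, 3]) = 111111111111011111111111011111101110 (36 bits)


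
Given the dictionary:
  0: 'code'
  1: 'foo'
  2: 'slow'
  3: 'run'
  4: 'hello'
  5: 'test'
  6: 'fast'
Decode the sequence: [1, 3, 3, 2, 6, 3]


Look up each index in the dictionary:
  1 -> 'foo'
  3 -> 'run'
  3 -> 'run'
  2 -> 'slow'
  6 -> 'fast'
  3 -> 'run'

Decoded: "foo run run slow fast run"


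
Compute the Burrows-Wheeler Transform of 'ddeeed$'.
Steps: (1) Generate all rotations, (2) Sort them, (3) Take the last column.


Rotations (sorted):
  0: $ddeeed -> last char: d
  1: d$ddeee -> last char: e
  2: ddeeed$ -> last char: $
  3: deeed$d -> last char: d
  4: ed$ddee -> last char: e
  5: eed$dde -> last char: e
  6: eeed$dd -> last char: d


BWT = de$deed


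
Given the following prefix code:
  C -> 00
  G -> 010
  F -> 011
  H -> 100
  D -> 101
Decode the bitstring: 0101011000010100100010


Decoding step by step:
Bits 010 -> G
Bits 101 -> D
Bits 100 -> H
Bits 00 -> C
Bits 101 -> D
Bits 00 -> C
Bits 100 -> H
Bits 010 -> G


Decoded message: GDHCDCHG


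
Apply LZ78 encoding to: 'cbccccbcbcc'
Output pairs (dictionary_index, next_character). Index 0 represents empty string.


LZ78 encoding steps:
Dictionary: {0: ''}
Step 1: w='' (idx 0), next='c' -> output (0, 'c'), add 'c' as idx 1
Step 2: w='' (idx 0), next='b' -> output (0, 'b'), add 'b' as idx 2
Step 3: w='c' (idx 1), next='c' -> output (1, 'c'), add 'cc' as idx 3
Step 4: w='cc' (idx 3), next='b' -> output (3, 'b'), add 'ccb' as idx 4
Step 5: w='c' (idx 1), next='b' -> output (1, 'b'), add 'cb' as idx 5
Step 6: w='cc' (idx 3), end of input -> output (3, '')


Encoded: [(0, 'c'), (0, 'b'), (1, 'c'), (3, 'b'), (1, 'b'), (3, '')]


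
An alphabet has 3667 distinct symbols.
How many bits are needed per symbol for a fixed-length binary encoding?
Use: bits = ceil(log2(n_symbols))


log2(3667) = 11.8404
Bracket: 2^11 = 2048 < 3667 <= 2^12 = 4096
So ceil(log2(3667)) = 12

bits = ceil(log2(3667)) = ceil(11.8404) = 12 bits


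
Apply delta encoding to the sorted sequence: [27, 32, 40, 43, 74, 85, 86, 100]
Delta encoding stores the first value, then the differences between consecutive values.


First value: 27
Deltas:
  32 - 27 = 5
  40 - 32 = 8
  43 - 40 = 3
  74 - 43 = 31
  85 - 74 = 11
  86 - 85 = 1
  100 - 86 = 14


Delta encoded: [27, 5, 8, 3, 31, 11, 1, 14]


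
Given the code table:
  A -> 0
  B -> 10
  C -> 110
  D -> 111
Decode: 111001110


Decoding:
111 -> D
0 -> A
0 -> A
111 -> D
0 -> A


Result: DAADA


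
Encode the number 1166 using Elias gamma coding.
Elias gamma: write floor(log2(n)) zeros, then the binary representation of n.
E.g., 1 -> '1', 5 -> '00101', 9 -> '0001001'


num_bits = floor(log2(1166)) + 1 = 11
leading_zeros = num_bits - 1 = 10
binary(1166) = 10010001110

Elias gamma(1166) = '0000000000' + '10010001110' = 000000000010010001110 (21 bits)


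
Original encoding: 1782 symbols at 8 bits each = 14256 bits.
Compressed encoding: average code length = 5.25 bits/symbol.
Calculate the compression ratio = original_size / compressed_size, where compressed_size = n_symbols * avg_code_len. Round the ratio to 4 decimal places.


original_size = n_symbols * orig_bits = 1782 * 8 = 14256 bits
compressed_size = n_symbols * avg_code_len = 1782 * 5.25 = 9355.5 bits
ratio = original_size / compressed_size = 14256 / 9355.5 = 1.5238

Compression ratio = 1.5238


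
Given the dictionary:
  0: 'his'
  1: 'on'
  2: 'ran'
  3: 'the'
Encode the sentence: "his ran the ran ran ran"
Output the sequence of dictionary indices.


Look up each word in the dictionary:
  'his' -> 0
  'ran' -> 2
  'the' -> 3
  'ran' -> 2
  'ran' -> 2
  'ran' -> 2

Encoded: [0, 2, 3, 2, 2, 2]


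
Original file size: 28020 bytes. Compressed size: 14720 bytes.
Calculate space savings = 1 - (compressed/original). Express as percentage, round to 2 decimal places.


ratio = compressed/original = 14720/28020 = 0.525339
savings = 1 - ratio = 1 - 0.525339 = 0.474661
as a percentage: 0.474661 * 100 = 47.47%

Space savings = 1 - 14720/28020 = 47.47%


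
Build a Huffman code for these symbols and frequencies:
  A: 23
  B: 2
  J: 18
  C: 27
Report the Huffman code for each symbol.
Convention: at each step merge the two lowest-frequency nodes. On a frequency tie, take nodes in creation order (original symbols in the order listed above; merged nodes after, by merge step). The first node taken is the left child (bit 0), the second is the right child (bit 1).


Huffman tree construction:
Step 1: Merge B(2) + J(18) = 20
Step 2: Merge (B+J)(20) + A(23) = 43
Step 3: Merge C(27) + ((B+J)+A)(43) = 70
Read each symbol's code off the tree from the root (left child = 0, right child = 1).

Codes:
  A: 11 (length 2)
  B: 100 (length 3)
  J: 101 (length 3)
  C: 0 (length 1)
Average code length: 133/70 = 1.9000 bits/symbol


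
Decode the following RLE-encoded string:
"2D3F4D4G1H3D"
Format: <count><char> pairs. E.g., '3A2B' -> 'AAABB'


Expanding each <count><char> pair:
  2D -> 'DD'
  3F -> 'FFF'
  4D -> 'DDDD'
  4G -> 'GGGG'
  1H -> 'H'
  3D -> 'DDD'

Decoded = DDFFFDDDDGGGGHDDD


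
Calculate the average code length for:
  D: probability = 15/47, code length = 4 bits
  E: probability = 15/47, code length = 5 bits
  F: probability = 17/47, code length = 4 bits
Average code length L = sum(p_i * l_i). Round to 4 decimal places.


Weighted contributions p_i * l_i:
  D: (15/47) * 4 = 60/47
  E: (15/47) * 5 = 75/47
  F: (17/47) * 4 = 68/47
Sum = (60 + 75 + 68)/47 = 203/47

L = 203/47 = 4.3191 bits/symbol


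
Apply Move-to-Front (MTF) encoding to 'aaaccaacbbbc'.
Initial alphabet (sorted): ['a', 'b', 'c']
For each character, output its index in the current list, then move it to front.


MTF encoding:
'a': index 0 in ['a', 'b', 'c'] -> ['a', 'b', 'c']
'a': index 0 in ['a', 'b', 'c'] -> ['a', 'b', 'c']
'a': index 0 in ['a', 'b', 'c'] -> ['a', 'b', 'c']
'c': index 2 in ['a', 'b', 'c'] -> ['c', 'a', 'b']
'c': index 0 in ['c', 'a', 'b'] -> ['c', 'a', 'b']
'a': index 1 in ['c', 'a', 'b'] -> ['a', 'c', 'b']
'a': index 0 in ['a', 'c', 'b'] -> ['a', 'c', 'b']
'c': index 1 in ['a', 'c', 'b'] -> ['c', 'a', 'b']
'b': index 2 in ['c', 'a', 'b'] -> ['b', 'c', 'a']
'b': index 0 in ['b', 'c', 'a'] -> ['b', 'c', 'a']
'b': index 0 in ['b', 'c', 'a'] -> ['b', 'c', 'a']
'c': index 1 in ['b', 'c', 'a'] -> ['c', 'b', 'a']


Output: [0, 0, 0, 2, 0, 1, 0, 1, 2, 0, 0, 1]


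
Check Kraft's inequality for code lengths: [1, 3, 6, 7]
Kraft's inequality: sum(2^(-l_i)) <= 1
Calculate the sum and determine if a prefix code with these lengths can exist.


Sum = 2^(-1) + 2^(-3) + 2^(-6) + 2^(-7)
    = 0.5 + 0.125 + 0.015625 + 0.0078125
    = 83/128 = 0.6484375
Since 0.6484375 <= 1, Kraft's inequality IS satisfied.
A prefix code with these lengths CAN exist.

Kraft sum = 0.6484375. Satisfied.


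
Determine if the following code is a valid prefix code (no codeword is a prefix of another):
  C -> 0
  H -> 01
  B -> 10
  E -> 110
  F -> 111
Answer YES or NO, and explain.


Checking each pair (does one codeword prefix another?):
  C='0' vs H='01': prefix -- VIOLATION

NO -- this is NOT a valid prefix code. C (0) is a prefix of H (01).


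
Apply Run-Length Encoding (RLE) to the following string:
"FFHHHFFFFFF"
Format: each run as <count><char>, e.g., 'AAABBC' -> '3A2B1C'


Scanning runs left to right:
  i=0: run of 'F' x 2 -> '2F'
  i=2: run of 'H' x 3 -> '3H'
  i=5: run of 'F' x 6 -> '6F'

RLE = 2F3H6F


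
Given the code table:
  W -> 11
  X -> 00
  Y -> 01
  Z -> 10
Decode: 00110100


Decoding:
00 -> X
11 -> W
01 -> Y
00 -> X


Result: XWYX


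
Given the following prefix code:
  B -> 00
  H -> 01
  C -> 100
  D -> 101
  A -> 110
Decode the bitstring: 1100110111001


Decoding step by step:
Bits 110 -> A
Bits 01 -> H
Bits 101 -> D
Bits 110 -> A
Bits 01 -> H


Decoded message: AHDAH


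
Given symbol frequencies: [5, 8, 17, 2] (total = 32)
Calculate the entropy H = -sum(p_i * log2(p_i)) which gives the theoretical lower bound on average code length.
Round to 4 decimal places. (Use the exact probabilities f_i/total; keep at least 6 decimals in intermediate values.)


Per-symbol terms -p_i * log2(p_i) with p_i = f_i/32:
  p = 5/32 = 0.156250: log2(p) = -2.678072, -p*log2(p) = 0.418449
  p = 8/32 = 0.250000: log2(p) = -2.000000, -p*log2(p) = 0.500000
  p = 17/32 = 0.531250: log2(p) = -0.912537, -p*log2(p) = 0.484785
  p = 2/32 = 0.062500: log2(p) = -4.000000, -p*log2(p) = 0.250000
H = 0.418449 + 0.500000 + 0.484785 + 0.250000 = 1.653234

H = 1.6532 bits/symbol


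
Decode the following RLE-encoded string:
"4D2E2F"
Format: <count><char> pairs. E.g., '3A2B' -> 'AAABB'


Expanding each <count><char> pair:
  4D -> 'DDDD'
  2E -> 'EE'
  2F -> 'FF'

Decoded = DDDDEEFF


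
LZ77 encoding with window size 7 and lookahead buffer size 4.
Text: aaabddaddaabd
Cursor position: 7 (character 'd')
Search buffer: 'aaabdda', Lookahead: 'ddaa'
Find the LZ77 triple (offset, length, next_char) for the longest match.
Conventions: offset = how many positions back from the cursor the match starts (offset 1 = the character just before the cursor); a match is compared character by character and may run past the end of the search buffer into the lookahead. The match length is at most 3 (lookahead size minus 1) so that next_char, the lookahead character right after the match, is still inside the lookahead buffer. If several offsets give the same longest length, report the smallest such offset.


Try each offset into the search buffer:
  offset=1 (pos 6, char 'a'): match length 0
  offset=2 (pos 5, char 'd'): match length 1
  offset=3 (pos 4, char 'd'): match length 3
  offset=4 (pos 3, char 'b'): match length 0
  offset=5 (pos 2, char 'a'): match length 0
  offset=6 (pos 1, char 'a'): match length 0
  offset=7 (pos 0, char 'a'): match length 0
Longest match has length 3 at offset 3.
next_char = character at position 7 + 3 = 10 -> 'a'

Best match: offset=3, length=3 (matching 'dda' starting at position 4)
LZ77 triple: (3, 3, 'a')


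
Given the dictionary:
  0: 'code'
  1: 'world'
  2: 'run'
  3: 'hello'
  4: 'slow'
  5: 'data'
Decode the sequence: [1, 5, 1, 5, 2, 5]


Look up each index in the dictionary:
  1 -> 'world'
  5 -> 'data'
  1 -> 'world'
  5 -> 'data'
  2 -> 'run'
  5 -> 'data'

Decoded: "world data world data run data"
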